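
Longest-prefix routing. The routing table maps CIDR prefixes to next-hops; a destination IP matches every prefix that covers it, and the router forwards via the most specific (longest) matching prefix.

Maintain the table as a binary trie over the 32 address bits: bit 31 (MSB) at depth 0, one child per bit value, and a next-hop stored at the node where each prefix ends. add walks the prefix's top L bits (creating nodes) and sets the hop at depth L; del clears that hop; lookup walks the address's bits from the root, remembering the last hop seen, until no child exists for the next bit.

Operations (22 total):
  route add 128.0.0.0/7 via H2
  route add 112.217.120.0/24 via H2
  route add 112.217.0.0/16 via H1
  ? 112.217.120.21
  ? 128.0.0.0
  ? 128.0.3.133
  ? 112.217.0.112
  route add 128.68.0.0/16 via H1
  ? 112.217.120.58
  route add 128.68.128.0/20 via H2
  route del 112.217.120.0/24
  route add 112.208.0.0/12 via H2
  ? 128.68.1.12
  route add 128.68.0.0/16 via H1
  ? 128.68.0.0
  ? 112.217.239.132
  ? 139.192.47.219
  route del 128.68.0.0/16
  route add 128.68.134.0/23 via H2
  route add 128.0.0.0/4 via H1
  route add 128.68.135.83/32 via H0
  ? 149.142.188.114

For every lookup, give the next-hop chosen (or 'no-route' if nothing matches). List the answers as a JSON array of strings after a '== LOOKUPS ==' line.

Process each operation:
  add 128.0.0.0/7 -> H2 at depth 7
  add 112.217.120.0/24 -> H2 at depth 24
  add 112.217.0.0/16 -> H1 at depth 16
  ? 112.217.120.21  path d0:-→d1:-→d2:-→d3:-→d4:-→d5:-→d6:-→d7:-→d8:-→d9:-→d10:-→d11:-→d12:-→d13:-→d14:-→d15:-→d16:H1→d17:-→d18:-→d19:-→d20:-→d21:-→d22:-→d23:-→d24:H2  best=H2
  ? 128.0.0.0  path d0:-→d1:-→d2:-→d3:-→d4:-→d5:-→d6:-→d7:H2  best=H2
  ? 128.0.3.133  path d0:-→d1:-→d2:-→d3:-→d4:-→d5:-→d6:-→d7:H2  best=H2
  ? 112.217.0.112  path d0:-→d1:-→d2:-→d3:-→d4:-→d5:-→d6:-→d7:-→d8:-→d9:-→d10:-→d11:-→d12:-→d13:-→d14:-→d15:-→d16:H1→d17:-  best=H1
  add 128.68.0.0/16 -> H1 at depth 16
  ? 112.217.120.58  path d0:-→d1:-→d2:-→d3:-→d4:-→d5:-→d6:-→d7:-→d8:-→d9:-→d10:-→d11:-→d12:-→d13:-→d14:-→d15:-→d16:H1→d17:-→d18:-→d19:-→d20:-→d21:-→d22:-→d23:-→d24:H2  best=H2
  add 128.68.128.0/20 -> H2 at depth 20
  del 112.217.120.0/24 (clear depth 24)
  add 112.208.0.0/12 -> H2 at depth 12
  ? 128.68.1.12  path d0:-→d1:-→d2:-→d3:-→d4:-→d5:-→d6:-→d7:H2→d8:-→d9:-→d10:-→d11:-→d12:-→d13:-→d14:-→d15:-→d16:H1  best=H1
  add 128.68.0.0/16 -> H1 at depth 16
  ? 128.68.0.0  path d0:-→d1:-→d2:-→d3:-→d4:-→d5:-→d6:-→d7:H2→d8:-→d9:-→d10:-→d11:-→d12:-→d13:-→d14:-→d15:-→d16:H1  best=H1
  ? 112.217.239.132  path d0:-→d1:-→d2:-→d3:-→d4:-→d5:-→d6:-→d7:-→d8:-→d9:-→d10:-→d11:-→d12:H2→d13:-→d14:-→d15:-→d16:H1  best=H1
  ? 139.192.47.219  path d0:-→d1:-→d2:-→d3:-→d4:-  best=no-route
  del 128.68.0.0/16 (clear depth 16)
  add 128.68.134.0/23 -> H2 at depth 23
  add 128.0.0.0/4 -> H1 at depth 4
  add 128.68.135.83/32 -> H0 at depth 32
  ? 149.142.188.114  path d0:-→d1:-→d2:-→d3:-  best=no-route

== LOOKUPS ==
["H2","H2","H2","H1","H2","H1","H1","H1","no-route","no-route"]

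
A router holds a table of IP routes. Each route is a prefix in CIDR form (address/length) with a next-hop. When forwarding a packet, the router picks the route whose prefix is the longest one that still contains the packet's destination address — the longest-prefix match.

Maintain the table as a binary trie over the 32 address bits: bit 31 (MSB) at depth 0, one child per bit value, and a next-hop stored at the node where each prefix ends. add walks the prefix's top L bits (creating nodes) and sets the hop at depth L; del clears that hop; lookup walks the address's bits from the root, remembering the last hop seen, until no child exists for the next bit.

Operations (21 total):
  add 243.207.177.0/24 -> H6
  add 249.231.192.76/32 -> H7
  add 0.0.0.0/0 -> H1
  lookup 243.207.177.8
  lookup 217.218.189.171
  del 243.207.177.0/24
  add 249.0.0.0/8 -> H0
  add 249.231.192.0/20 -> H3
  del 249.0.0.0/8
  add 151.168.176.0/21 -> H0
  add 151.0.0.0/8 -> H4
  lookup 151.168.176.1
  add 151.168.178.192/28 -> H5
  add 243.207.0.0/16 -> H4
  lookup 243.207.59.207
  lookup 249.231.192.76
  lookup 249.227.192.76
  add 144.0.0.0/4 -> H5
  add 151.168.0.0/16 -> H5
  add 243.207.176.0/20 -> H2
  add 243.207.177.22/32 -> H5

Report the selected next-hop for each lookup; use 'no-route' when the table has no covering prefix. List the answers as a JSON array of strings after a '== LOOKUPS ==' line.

Process each operation:
  + 243.207.177.0/24 (H6) depth=24
  + 249.231.192.76/32 (H7) depth=32
  + 0.0.0.0/0 (H1) depth=0
  Q 243.207.177.8: descend 111100111100111110110001 ; hops seen [H1,H6] ; pick H6
  Q 217.218.189.171: descend 11 ; hops seen [H1] ; pick H1
  del 243.207.177.0/24 (clear depth 24)
  + 249.0.0.0/8 (H0) depth=8
  + 249.231.192.0/20 (H3) depth=20
  del 249.0.0.0/8 (clear depth 8)
  + 151.168.176.0/21 (H0) depth=21
  + 151.0.0.0/8 (H4) depth=8
  Q 151.168.176.1: descend 100101111010100010110 ; hops seen [H1,H4,H0] ; pick H0
  + 151.168.178.192/28 (H5) depth=28
  + 243.207.0.0/16 (H4) depth=16
  Q 243.207.59.207: descend 1111001111001111 ; hops seen [H1,H4] ; pick H4
  Q 249.231.192.76: descend 11111001111001111100000001001100 ; hops seen [H1,H3,H7] ; pick H7
  Q 249.227.192.76: descend 1111100111100 ; hops seen [H1] ; pick H1
  + 144.0.0.0/4 (H5) depth=4
  + 151.168.0.0/16 (H5) depth=16
  + 243.207.176.0/20 (H2) depth=20
  + 243.207.177.22/32 (H5) depth=32

== LOOKUPS ==
["H6","H1","H0","H4","H7","H1"]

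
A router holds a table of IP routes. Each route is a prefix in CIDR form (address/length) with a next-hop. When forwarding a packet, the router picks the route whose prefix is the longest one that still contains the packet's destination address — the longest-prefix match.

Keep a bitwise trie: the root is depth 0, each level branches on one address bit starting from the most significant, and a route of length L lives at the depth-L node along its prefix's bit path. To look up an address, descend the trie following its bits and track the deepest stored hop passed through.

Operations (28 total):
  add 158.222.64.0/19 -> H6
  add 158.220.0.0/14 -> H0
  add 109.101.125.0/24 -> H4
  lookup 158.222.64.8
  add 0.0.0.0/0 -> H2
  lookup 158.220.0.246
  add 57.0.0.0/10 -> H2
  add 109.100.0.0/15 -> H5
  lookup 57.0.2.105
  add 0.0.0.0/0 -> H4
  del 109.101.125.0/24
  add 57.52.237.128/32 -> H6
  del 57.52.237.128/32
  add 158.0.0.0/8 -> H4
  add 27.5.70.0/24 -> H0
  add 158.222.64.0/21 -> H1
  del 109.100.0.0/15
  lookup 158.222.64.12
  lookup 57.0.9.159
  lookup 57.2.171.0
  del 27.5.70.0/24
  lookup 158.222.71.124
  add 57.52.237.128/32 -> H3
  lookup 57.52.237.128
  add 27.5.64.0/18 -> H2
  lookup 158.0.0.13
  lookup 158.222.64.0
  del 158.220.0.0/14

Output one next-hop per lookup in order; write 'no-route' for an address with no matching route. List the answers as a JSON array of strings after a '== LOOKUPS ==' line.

Apply in order:
  + 158.222.64.0/19 (H6) depth=19
  + 158.220.0.0/14 (H0) depth=14
  + 109.101.125.0/24 (H4) depth=24
  lookup 158.222.64.8: bits 1001111011011110010 walk d0:-→d1:-→d2:-→d3:-→d4:-→d5:-→d6:-→d7:-→d8:-→d9:-→d10:-→d11:-→d12:-→d13:-→d14:H0→d15:-→d16:-→d17:-→d18:-→d19:H6 -> H6
  + 0.0.0.0/0 (H2) depth=0
  lookup 158.220.0.246: bits 10011110110111 walk d0:H2→d1:-→d2:-→d3:-→d4:-→d5:-→d6:-→d7:-→d8:-→d9:-→d10:-→d11:-→d12:-→d13:-→d14:H0 -> H0
  + 57.0.0.0/10 (H2) depth=10
  + 109.100.0.0/15 (H5) depth=15
  lookup 57.0.2.105: bits 0011100100 walk d0:H2→d1:-→d2:-→d3:-→d4:-→d5:-→d6:-→d7:-→d8:-→d9:-→d10:H2 -> H2
  + 0.0.0.0/0 (H4) depth=0
  - 109.101.125.0/24 clear@24
  + 57.52.237.128/32 (H6) depth=32
  - 57.52.237.128/32 clear@32
  + 158.0.0.0/8 (H4) depth=8
  + 27.5.70.0/24 (H0) depth=24
  + 158.222.64.0/21 (H1) depth=21
  - 109.100.0.0/15 clear@15
  lookup 158.222.64.12: bits 100111101101111001000 walk d0:H4→d1:-→d2:-→d3:-→d4:-→d5:-→d6:-→d7:-→d8:H4→d9:-→d10:-→d11:-→d12:-→d13:-→d14:H0→d15:-→d16:-→d17:-→d18:-→d19:H6→d20:-→d21:H1 -> H1
  lookup 57.0.9.159: bits 0011100100 walk d0:H4→d1:-→d2:-→d3:-→d4:-→d5:-→d6:-→d7:-→d8:-→d9:-→d10:H2 -> H2
  lookup 57.2.171.0: bits 0011100100 walk d0:H4→d1:-→d2:-→d3:-→d4:-→d5:-→d6:-→d7:-→d8:-→d9:-→d10:H2 -> H2
  - 27.5.70.0/24 clear@24
  lookup 158.222.71.124: bits 100111101101111001000 walk d0:H4→d1:-→d2:-→d3:-→d4:-→d5:-→d6:-→d7:-→d8:H4→d9:-→d10:-→d11:-→d12:-→d13:-→d14:H0→d15:-→d16:-→d17:-→d18:-→d19:H6→d20:-→d21:H1 -> H1
  + 57.52.237.128/32 (H3) depth=32
  lookup 57.52.237.128: bits 00111001001101001110110110000000 walk d0:H4→d1:-→d2:-→d3:-→d4:-→d5:-→d6:-→d7:-→d8:-→d9:-→d10:H2→d11:-→d12:-→d13:-→d14:-→d15:-→d16:-→d17:-→d18:-→d19:-→d20:-→d21:-→d22:-→d23:-→d24:-→d25:-→d26:-→d27:-→d28:-→d29:-→d30:-→d31:-→d32:H3 -> H3
  + 27.5.64.0/18 (H2) depth=18
  lookup 158.0.0.13: bits 10011110 walk d0:H4→d1:-→d2:-→d3:-→d4:-→d5:-→d6:-→d7:-→d8:H4 -> H4
  lookup 158.222.64.0: bits 100111101101111001000 walk d0:H4→d1:-→d2:-→d3:-→d4:-→d5:-→d6:-→d7:-→d8:H4→d9:-→d10:-→d11:-→d12:-→d13:-→d14:H0→d15:-→d16:-→d17:-→d18:-→d19:H6→d20:-→d21:H1 -> H1
  - 158.220.0.0/14 clear@14

== LOOKUPS ==
["H6","H0","H2","H1","H2","H2","H1","H3","H4","H1"]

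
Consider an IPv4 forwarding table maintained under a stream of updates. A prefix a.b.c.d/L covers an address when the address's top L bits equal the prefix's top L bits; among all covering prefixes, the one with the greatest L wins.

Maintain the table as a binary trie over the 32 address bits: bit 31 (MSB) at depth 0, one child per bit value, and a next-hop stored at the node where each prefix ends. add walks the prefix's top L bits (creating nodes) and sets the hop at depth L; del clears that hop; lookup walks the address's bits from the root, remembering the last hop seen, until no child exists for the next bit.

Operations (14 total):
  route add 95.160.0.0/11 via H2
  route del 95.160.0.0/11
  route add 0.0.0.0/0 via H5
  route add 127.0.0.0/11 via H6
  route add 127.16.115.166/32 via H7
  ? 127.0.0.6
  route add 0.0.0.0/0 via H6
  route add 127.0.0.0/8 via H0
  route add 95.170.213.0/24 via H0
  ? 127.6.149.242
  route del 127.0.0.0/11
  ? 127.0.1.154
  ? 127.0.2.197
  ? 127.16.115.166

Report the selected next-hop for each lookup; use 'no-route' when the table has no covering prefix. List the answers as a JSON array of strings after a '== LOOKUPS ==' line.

Process each operation:
  add 95.160.0.0/11 -> H2 at depth 11
  del 95.160.0.0/11 (clear depth 11)
  add 0.0.0.0/0 -> H5 at depth 0
  add 127.0.0.0/11 -> H6 at depth 11
  add 127.16.115.166/32 -> H7 at depth 32
  ? 127.0.0.6  path d0:H5→d1:-→d2:-→d3:-→d4:-→d5:-→d6:-→d7:-→d8:-→d9:-→d10:-→d11:H6  best=H6
  add 0.0.0.0/0 -> H6 at depth 0
  add 127.0.0.0/8 -> H0 at depth 8
  add 95.170.213.0/24 -> H0 at depth 24
  ? 127.6.149.242  path d0:H6→d1:-→d2:-→d3:-→d4:-→d5:-→d6:-→d7:-→d8:H0→d9:-→d10:-→d11:H6  best=H6
  del 127.0.0.0/11 (clear depth 11)
  ? 127.0.1.154  path d0:H6→d1:-→d2:-→d3:-→d4:-→d5:-→d6:-→d7:-→d8:H0→d9:-→d10:-→d11:-  best=H0
  ? 127.0.2.197  path d0:H6→d1:-→d2:-→d3:-→d4:-→d5:-→d6:-→d7:-→d8:H0→d9:-→d10:-→d11:-  best=H0
  ? 127.16.115.166  path d0:H6→d1:-→d2:-→d3:-→d4:-→d5:-→d6:-→d7:-→d8:H0→d9:-→d10:-→d11:-→d12:-→d13:-→d14:-→d15:-→d16:-→d17:-→d18:-→d19:-→d20:-→d21:-→d22:-→d23:-→d24:-→d25:-→d26:-→d27:-→d28:-→d29:-→d30:-→d31:-→d32:H7  best=H7

== LOOKUPS ==
["H6","H6","H0","H0","H7"]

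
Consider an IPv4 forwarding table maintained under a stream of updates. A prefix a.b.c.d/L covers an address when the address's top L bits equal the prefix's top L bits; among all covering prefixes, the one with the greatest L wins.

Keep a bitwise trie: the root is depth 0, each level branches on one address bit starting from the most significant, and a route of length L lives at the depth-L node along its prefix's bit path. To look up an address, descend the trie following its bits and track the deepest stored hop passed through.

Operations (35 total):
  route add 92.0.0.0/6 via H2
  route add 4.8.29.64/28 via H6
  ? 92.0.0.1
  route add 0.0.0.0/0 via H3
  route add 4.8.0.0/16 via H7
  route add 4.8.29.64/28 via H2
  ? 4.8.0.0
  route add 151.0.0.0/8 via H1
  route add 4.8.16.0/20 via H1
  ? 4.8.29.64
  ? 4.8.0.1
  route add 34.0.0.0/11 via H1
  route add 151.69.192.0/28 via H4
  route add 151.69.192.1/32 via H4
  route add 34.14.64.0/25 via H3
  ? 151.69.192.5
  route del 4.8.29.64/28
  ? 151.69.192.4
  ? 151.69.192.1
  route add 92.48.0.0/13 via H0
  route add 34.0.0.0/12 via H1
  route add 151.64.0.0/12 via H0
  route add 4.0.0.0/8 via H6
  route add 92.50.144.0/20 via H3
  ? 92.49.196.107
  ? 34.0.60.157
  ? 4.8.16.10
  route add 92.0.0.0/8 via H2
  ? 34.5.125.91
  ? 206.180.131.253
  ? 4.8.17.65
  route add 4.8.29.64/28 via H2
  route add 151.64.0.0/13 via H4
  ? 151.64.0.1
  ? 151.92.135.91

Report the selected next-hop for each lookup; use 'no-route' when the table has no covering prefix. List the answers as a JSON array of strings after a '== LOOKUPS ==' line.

Apply in order:
  + 92.0.0.0/6 (H2) depth=6
  + 4.8.29.64/28 (H6) depth=28
  ? 92.0.0.1  path d0:-→d1:-→d2:-→d3:-→d4:-→d5:-→d6:H2  best=H2
  + 0.0.0.0/0 (H3) depth=0
  + 4.8.0.0/16 (H7) depth=16
  + 4.8.29.64/28 (H2) depth=28
  ? 4.8.0.0  path d0:H3→d1:-→d2:-→d3:-→d4:-→d5:-→d6:-→d7:-→d8:-→d9:-→d10:-→d11:-→d12:-→d13:-→d14:-→d15:-→d16:H7→d17:-→d18:-→d19:-  best=H7
  + 151.0.0.0/8 (H1) depth=8
  + 4.8.16.0/20 (H1) depth=20
  ? 4.8.29.64  path d0:H3→d1:-→d2:-→d3:-→d4:-→d5:-→d6:-→d7:-→d8:-→d9:-→d10:-→d11:-→d12:-→d13:-→d14:-→d15:-→d16:H7→d17:-→d18:-→d19:-→d20:H1→d21:-→d22:-→d23:-→d24:-→d25:-→d26:-→d27:-→d28:H2  best=H2
  ? 4.8.0.1  path d0:H3→d1:-→d2:-→d3:-→d4:-→d5:-→d6:-→d7:-→d8:-→d9:-→d10:-→d11:-→d12:-→d13:-→d14:-→d15:-→d16:H7→d17:-→d18:-→d19:-  best=H7
  + 34.0.0.0/11 (H1) depth=11
  + 151.69.192.0/28 (H4) depth=28
  + 151.69.192.1/32 (H4) depth=32
  + 34.14.64.0/25 (H3) depth=25
  ? 151.69.192.5  path d0:H3→d1:-→d2:-→d3:-→d4:-→d5:-→d6:-→d7:-→d8:H1→d9:-→d10:-→d11:-→d12:-→d13:-→d14:-→d15:-→d16:-→d17:-→d18:-→d19:-→d20:-→d21:-→d22:-→d23:-→d24:-→d25:-→d26:-→d27:-→d28:H4→d29:-  best=H4
  - 4.8.29.64/28 clear@28
  ? 151.69.192.4  path d0:H3→d1:-→d2:-→d3:-→d4:-→d5:-→d6:-→d7:-→d8:H1→d9:-→d10:-→d11:-→d12:-→d13:-→d14:-→d15:-→d16:-→d17:-→d18:-→d19:-→d20:-→d21:-→d22:-→d23:-→d24:-→d25:-→d26:-→d27:-→d28:H4→d29:-  best=H4
  ? 151.69.192.1  path d0:H3→d1:-→d2:-→d3:-→d4:-→d5:-→d6:-→d7:-→d8:H1→d9:-→d10:-→d11:-→d12:-→d13:-→d14:-→d15:-→d16:-→d17:-→d18:-→d19:-→d20:-→d21:-→d22:-→d23:-→d24:-→d25:-→d26:-→d27:-→d28:H4→d29:-→d30:-→d31:-→d32:H4  best=H4
  + 92.48.0.0/13 (H0) depth=13
  + 34.0.0.0/12 (H1) depth=12
  + 151.64.0.0/12 (H0) depth=12
  + 4.0.0.0/8 (H6) depth=8
  + 92.50.144.0/20 (H3) depth=20
  ? 92.49.196.107  path d0:H3→d1:-→d2:-→d3:-→d4:-→d5:-→d6:H2→d7:-→d8:-→d9:-→d10:-→d11:-→d12:-→d13:H0→d14:-  best=H0
  ? 34.0.60.157  path d0:H3→d1:-→d2:-→d3:-→d4:-→d5:-→d6:-→d7:-→d8:-→d9:-→d10:-→d11:H1→d12:H1  best=H1
  ? 4.8.16.10  path d0:H3→d1:-→d2:-→d3:-→d4:-→d5:-→d6:-→d7:-→d8:H6→d9:-→d10:-→d11:-→d12:-→d13:-→d14:-→d15:-→d16:H7→d17:-→d18:-→d19:-→d20:H1  best=H1
  + 92.0.0.0/8 (H2) depth=8
  ? 34.5.125.91  path d0:H3→d1:-→d2:-→d3:-→d4:-→d5:-→d6:-→d7:-→d8:-→d9:-→d10:-→d11:H1→d12:H1  best=H1
  ? 206.180.131.253  path d0:H3→d1:-  best=H3
  ? 4.8.17.65  path d0:H3→d1:-→d2:-→d3:-→d4:-→d5:-→d6:-→d7:-→d8:H6→d9:-→d10:-→d11:-→d12:-→d13:-→d14:-→d15:-→d16:H7→d17:-→d18:-→d19:-→d20:H1  best=H1
  + 4.8.29.64/28 (H2) depth=28
  + 151.64.0.0/13 (H4) depth=13
  ? 151.64.0.1  path d0:H3→d1:-→d2:-→d3:-→d4:-→d5:-→d6:-→d7:-→d8:H1→d9:-→d10:-→d11:-→d12:H0→d13:H4  best=H4
  ? 151.92.135.91  path d0:H3→d1:-→d2:-→d3:-→d4:-→d5:-→d6:-→d7:-→d8:H1→d9:-→d10:-→d11:-  best=H1

== LOOKUPS ==
["H2","H7","H2","H7","H4","H4","H4","H0","H1","H1","H1","H3","H1","H4","H1"]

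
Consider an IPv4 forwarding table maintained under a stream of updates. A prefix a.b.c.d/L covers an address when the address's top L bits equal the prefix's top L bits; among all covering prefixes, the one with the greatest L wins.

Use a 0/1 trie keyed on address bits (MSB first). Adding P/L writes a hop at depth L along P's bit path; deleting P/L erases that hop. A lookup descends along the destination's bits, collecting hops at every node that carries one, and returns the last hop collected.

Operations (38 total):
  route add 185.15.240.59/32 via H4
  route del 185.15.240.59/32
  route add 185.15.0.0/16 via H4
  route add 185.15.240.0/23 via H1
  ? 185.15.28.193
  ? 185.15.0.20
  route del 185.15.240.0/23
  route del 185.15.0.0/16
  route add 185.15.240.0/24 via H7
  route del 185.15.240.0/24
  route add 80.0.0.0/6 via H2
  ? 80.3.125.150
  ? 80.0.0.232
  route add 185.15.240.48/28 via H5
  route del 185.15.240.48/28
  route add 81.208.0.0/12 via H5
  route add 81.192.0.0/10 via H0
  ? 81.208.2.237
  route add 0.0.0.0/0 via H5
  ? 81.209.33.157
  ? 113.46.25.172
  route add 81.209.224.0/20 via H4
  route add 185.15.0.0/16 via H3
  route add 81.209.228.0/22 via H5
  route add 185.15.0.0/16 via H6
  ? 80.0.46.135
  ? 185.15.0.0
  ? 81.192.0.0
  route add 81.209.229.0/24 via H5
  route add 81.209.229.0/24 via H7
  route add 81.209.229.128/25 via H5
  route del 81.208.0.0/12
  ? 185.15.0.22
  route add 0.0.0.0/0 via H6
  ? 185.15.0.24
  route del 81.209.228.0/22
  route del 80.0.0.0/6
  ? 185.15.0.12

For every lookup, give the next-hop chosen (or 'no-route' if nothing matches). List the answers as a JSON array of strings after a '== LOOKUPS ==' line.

Apply in order:
  add 185.15.240.59/32 -> H4 at depth 32
  del 185.15.240.59/32 (clear depth 32)
  add 185.15.0.0/16 -> H4 at depth 16
  add 185.15.240.0/23 -> H1 at depth 23
  Q 185.15.28.193: descend 1011100100001111 ; hops seen [H4] ; pick H4
  Q 185.15.0.20: descend 1011100100001111 ; hops seen [H4] ; pick H4
  del 185.15.240.0/23 (clear depth 23)
  del 185.15.0.0/16 (clear depth 16)
  add 185.15.240.0/24 -> H7 at depth 24
  del 185.15.240.0/24 (clear depth 24)
  add 80.0.0.0/6 -> H2 at depth 6
  Q 80.3.125.150: descend 010100 ; hops seen [H2] ; pick H2
  Q 80.0.0.232: descend 010100 ; hops seen [H2] ; pick H2
  add 185.15.240.48/28 -> H5 at depth 28
  del 185.15.240.48/28 (clear depth 28)
  add 81.208.0.0/12 -> H5 at depth 12
  add 81.192.0.0/10 -> H0 at depth 10
  Q 81.208.2.237: descend 010100011101 ; hops seen [H2,H0,H5] ; pick H5
  add 0.0.0.0/0 -> H5 at depth 0
  Q 81.209.33.157: descend 010100011101 ; hops seen [H5,H2,H0,H5] ; pick H5
  Q 113.46.25.172: descend 01 ; hops seen [H5] ; pick H5
  add 81.209.224.0/20 -> H4 at depth 20
  add 185.15.0.0/16 -> H3 at depth 16
  add 81.209.228.0/22 -> H5 at depth 22
  add 185.15.0.0/16 -> H6 at depth 16
  Q 80.0.46.135: descend 0101000 ; hops seen [H5,H2] ; pick H2
  Q 185.15.0.0: descend 1011100100001111 ; hops seen [H5,H6] ; pick H6
  Q 81.192.0.0: descend 01010001110 ; hops seen [H5,H2,H0] ; pick H0
  add 81.209.229.0/24 -> H5 at depth 24
  add 81.209.229.0/24 -> H7 at depth 24
  add 81.209.229.128/25 -> H5 at depth 25
  del 81.208.0.0/12 (clear depth 12)
  Q 185.15.0.22: descend 1011100100001111 ; hops seen [H5,H6] ; pick H6
  add 0.0.0.0/0 -> H6 at depth 0
  Q 185.15.0.24: descend 1011100100001111 ; hops seen [H6,H6] ; pick H6
  del 81.209.228.0/22 (clear depth 22)
  del 80.0.0.0/6 (clear depth 6)
  Q 185.15.0.12: descend 1011100100001111 ; hops seen [H6,H6] ; pick H6

== LOOKUPS ==
["H4","H4","H2","H2","H5","H5","H5","H2","H6","H0","H6","H6","H6"]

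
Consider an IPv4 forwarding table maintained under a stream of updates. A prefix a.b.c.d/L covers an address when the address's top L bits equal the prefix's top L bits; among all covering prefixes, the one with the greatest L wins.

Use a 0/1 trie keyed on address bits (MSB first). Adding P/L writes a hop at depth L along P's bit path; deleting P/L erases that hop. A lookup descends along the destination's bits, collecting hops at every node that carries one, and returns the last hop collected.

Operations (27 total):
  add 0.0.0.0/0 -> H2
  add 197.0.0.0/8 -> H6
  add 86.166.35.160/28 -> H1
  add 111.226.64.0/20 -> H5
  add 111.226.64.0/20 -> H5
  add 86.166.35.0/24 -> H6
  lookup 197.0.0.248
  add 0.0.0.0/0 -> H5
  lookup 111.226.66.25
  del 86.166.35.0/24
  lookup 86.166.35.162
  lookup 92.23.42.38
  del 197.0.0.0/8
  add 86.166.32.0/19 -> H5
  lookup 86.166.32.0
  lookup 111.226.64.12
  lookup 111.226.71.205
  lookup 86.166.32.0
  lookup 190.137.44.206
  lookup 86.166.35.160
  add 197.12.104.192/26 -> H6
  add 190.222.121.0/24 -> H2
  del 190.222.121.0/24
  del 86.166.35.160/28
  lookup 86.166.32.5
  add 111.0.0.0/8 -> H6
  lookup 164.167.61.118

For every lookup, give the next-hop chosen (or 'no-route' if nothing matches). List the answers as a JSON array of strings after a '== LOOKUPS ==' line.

Apply in order:
  + 0.0.0.0/0 (H2) depth=0
  + 197.0.0.0/8 (H6) depth=8
  + 86.166.35.160/28 (H1) depth=28
  + 111.226.64.0/20 (H5) depth=20
  + 111.226.64.0/20 (H5) depth=20
  + 86.166.35.0/24 (H6) depth=24
  Q 197.0.0.248: descend 11000101 ; hops seen [H2,H6] ; pick H6
  + 0.0.0.0/0 (H5) depth=0
  Q 111.226.66.25: descend 01101111111000100100 ; hops seen [H5,H5] ; pick H5
  del 86.166.35.0/24 (clear depth 24)
  Q 86.166.35.162: descend 0101011010100110001000111010 ; hops seen [H5,H1] ; pick H1
  Q 92.23.42.38: descend 0101 ; hops seen [H5] ; pick H5
  del 197.0.0.0/8 (clear depth 8)
  + 86.166.32.0/19 (H5) depth=19
  Q 86.166.32.0: descend 0101011010100110001000 ; hops seen [H5,H5] ; pick H5
  Q 111.226.64.12: descend 01101111111000100100 ; hops seen [H5,H5] ; pick H5
  Q 111.226.71.205: descend 01101111111000100100 ; hops seen [H5,H5] ; pick H5
  Q 86.166.32.0: descend 0101011010100110001000 ; hops seen [H5,H5] ; pick H5
  Q 190.137.44.206: descend 1 ; hops seen [H5] ; pick H5
  Q 86.166.35.160: descend 0101011010100110001000111010 ; hops seen [H5,H5,H1] ; pick H1
  + 197.12.104.192/26 (H6) depth=26
  + 190.222.121.0/24 (H2) depth=24
  del 190.222.121.0/24 (clear depth 24)
  del 86.166.35.160/28 (clear depth 28)
  Q 86.166.32.5: descend 0101011010100110001000 ; hops seen [H5,H5] ; pick H5
  + 111.0.0.0/8 (H6) depth=8
  Q 164.167.61.118: descend 101 ; hops seen [H5] ; pick H5

== LOOKUPS ==
["H6","H5","H1","H5","H5","H5","H5","H5","H5","H1","H5","H5"]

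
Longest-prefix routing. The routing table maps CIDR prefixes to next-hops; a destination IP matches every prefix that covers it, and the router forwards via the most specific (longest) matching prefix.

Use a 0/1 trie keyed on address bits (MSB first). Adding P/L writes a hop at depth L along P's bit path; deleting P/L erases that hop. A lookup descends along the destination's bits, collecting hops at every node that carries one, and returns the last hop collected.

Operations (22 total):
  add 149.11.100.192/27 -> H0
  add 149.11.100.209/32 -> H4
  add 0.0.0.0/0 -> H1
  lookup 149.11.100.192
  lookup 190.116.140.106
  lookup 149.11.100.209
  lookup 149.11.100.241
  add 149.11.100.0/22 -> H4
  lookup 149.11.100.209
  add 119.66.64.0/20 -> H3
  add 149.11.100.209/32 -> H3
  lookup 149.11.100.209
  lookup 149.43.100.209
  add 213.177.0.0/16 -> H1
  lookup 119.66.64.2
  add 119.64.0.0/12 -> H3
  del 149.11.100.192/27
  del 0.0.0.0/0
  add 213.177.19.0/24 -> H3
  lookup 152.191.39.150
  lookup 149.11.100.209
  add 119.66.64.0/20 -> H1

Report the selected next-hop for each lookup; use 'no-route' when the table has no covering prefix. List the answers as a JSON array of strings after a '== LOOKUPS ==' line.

Process each operation:
  add 149.11.100.192/27 -> H0 at depth 27
  add 149.11.100.209/32 -> H4 at depth 32
  add 0.0.0.0/0 -> H1 at depth 0
  lookup 149.11.100.192: bits 100101010000101101100100110 walk d0:H1→d1:-→d2:-→d3:-→d4:-→d5:-→d6:-→d7:-→d8:-→d9:-→d10:-→d11:-→d12:-→d13:-→d14:-→d15:-→d16:-→d17:-→d18:-→d19:-→d20:-→d21:-→d22:-→d23:-→d24:-→d25:-→d26:-→d27:H0 -> H0
  lookup 190.116.140.106: bits 10 walk d0:H1→d1:-→d2:- -> H1
  lookup 149.11.100.209: bits 10010101000010110110010011010001 walk d0:H1→d1:-→d2:-→d3:-→d4:-→d5:-→d6:-→d7:-→d8:-→d9:-→d10:-→d11:-→d12:-→d13:-→d14:-→d15:-→d16:-→d17:-→d18:-→d19:-→d20:-→d21:-→d22:-→d23:-→d24:-→d25:-→d26:-→d27:H0→d28:-→d29:-→d30:-→d31:-→d32:H4 -> H4
  lookup 149.11.100.241: bits 10010101000010110110010011 walk d0:H1→d1:-→d2:-→d3:-→d4:-→d5:-→d6:-→d7:-→d8:-→d9:-→d10:-→d11:-→d12:-→d13:-→d14:-→d15:-→d16:-→d17:-→d18:-→d19:-→d20:-→d21:-→d22:-→d23:-→d24:-→d25:-→d26:- -> H1
  add 149.11.100.0/22 -> H4 at depth 22
  lookup 149.11.100.209: bits 10010101000010110110010011010001 walk d0:H1→d1:-→d2:-→d3:-→d4:-→d5:-→d6:-→d7:-→d8:-→d9:-→d10:-→d11:-→d12:-→d13:-→d14:-→d15:-→d16:-→d17:-→d18:-→d19:-→d20:-→d21:-→d22:H4→d23:-→d24:-→d25:-→d26:-→d27:H0→d28:-→d29:-→d30:-→d31:-→d32:H4 -> H4
  add 119.66.64.0/20 -> H3 at depth 20
  add 149.11.100.209/32 -> H3 at depth 32
  lookup 149.11.100.209: bits 10010101000010110110010011010001 walk d0:H1→d1:-→d2:-→d3:-→d4:-→d5:-→d6:-→d7:-→d8:-→d9:-→d10:-→d11:-→d12:-→d13:-→d14:-→d15:-→d16:-→d17:-→d18:-→d19:-→d20:-→d21:-→d22:H4→d23:-→d24:-→d25:-→d26:-→d27:H0→d28:-→d29:-→d30:-→d31:-→d32:H3 -> H3
  lookup 149.43.100.209: bits 1001010100 walk d0:H1→d1:-→d2:-→d3:-→d4:-→d5:-→d6:-→d7:-→d8:-→d9:-→d10:- -> H1
  add 213.177.0.0/16 -> H1 at depth 16
  lookup 119.66.64.2: bits 01110111010000100100 walk d0:H1→d1:-→d2:-→d3:-→d4:-→d5:-→d6:-→d7:-→d8:-→d9:-→d10:-→d11:-→d12:-→d13:-→d14:-→d15:-→d16:-→d17:-→d18:-→d19:-→d20:H3 -> H3
  add 119.64.0.0/12 -> H3 at depth 12
  - 149.11.100.192/27 clear@27
  - 0.0.0.0/0 clear@0
  add 213.177.19.0/24 -> H3 at depth 24
  lookup 152.191.39.150: bits 1001 walk d0:-→d1:-→d2:-→d3:-→d4:- -> no-route
  lookup 149.11.100.209: bits 10010101000010110110010011010001 walk d0:-→d1:-→d2:-→d3:-→d4:-→d5:-→d6:-→d7:-→d8:-→d9:-→d10:-→d11:-→d12:-→d13:-→d14:-→d15:-→d16:-→d17:-→d18:-→d19:-→d20:-→d21:-→d22:H4→d23:-→d24:-→d25:-→d26:-→d27:-→d28:-→d29:-→d30:-→d31:-→d32:H3 -> H3
  add 119.66.64.0/20 -> H1 at depth 20

== LOOKUPS ==
["H0","H1","H4","H1","H4","H3","H1","H3","no-route","H3"]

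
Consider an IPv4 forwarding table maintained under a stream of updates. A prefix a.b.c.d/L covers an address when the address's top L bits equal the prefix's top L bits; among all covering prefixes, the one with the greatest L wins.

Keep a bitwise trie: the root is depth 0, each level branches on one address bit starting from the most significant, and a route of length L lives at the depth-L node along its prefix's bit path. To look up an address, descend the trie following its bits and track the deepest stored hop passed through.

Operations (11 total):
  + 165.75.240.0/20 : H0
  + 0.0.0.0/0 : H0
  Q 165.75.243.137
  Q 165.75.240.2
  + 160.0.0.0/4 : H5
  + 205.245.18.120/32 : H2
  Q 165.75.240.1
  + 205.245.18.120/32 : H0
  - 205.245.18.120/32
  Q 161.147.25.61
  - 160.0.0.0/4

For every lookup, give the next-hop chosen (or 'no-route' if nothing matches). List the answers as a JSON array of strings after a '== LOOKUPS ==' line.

Process each operation:
  + 165.75.240.0/20 (H0) depth=20
  + 0.0.0.0/0 (H0) depth=0
  ? 165.75.243.137  path d0:H0→d1:-→d2:-→d3:-→d4:-→d5:-→d6:-→d7:-→d8:-→d9:-→d10:-→d11:-→d12:-→d13:-→d14:-→d15:-→d16:-→d17:-→d18:-→d19:-→d20:H0  best=H0
  ? 165.75.240.2  path d0:H0→d1:-→d2:-→d3:-→d4:-→d5:-→d6:-→d7:-→d8:-→d9:-→d10:-→d11:-→d12:-→d13:-→d14:-→d15:-→d16:-→d17:-→d18:-→d19:-→d20:H0  best=H0
  + 160.0.0.0/4 (H5) depth=4
  + 205.245.18.120/32 (H2) depth=32
  ? 165.75.240.1  path d0:H0→d1:-→d2:-→d3:-→d4:H5→d5:-→d6:-→d7:-→d8:-→d9:-→d10:-→d11:-→d12:-→d13:-→d14:-→d15:-→d16:-→d17:-→d18:-→d19:-→d20:H0  best=H0
  + 205.245.18.120/32 (H0) depth=32
  - 205.245.18.120/32 clear@32
  ? 161.147.25.61  path d0:H0→d1:-→d2:-→d3:-→d4:H5→d5:-  best=H5
  - 160.0.0.0/4 clear@4

== LOOKUPS ==
["H0","H0","H0","H5"]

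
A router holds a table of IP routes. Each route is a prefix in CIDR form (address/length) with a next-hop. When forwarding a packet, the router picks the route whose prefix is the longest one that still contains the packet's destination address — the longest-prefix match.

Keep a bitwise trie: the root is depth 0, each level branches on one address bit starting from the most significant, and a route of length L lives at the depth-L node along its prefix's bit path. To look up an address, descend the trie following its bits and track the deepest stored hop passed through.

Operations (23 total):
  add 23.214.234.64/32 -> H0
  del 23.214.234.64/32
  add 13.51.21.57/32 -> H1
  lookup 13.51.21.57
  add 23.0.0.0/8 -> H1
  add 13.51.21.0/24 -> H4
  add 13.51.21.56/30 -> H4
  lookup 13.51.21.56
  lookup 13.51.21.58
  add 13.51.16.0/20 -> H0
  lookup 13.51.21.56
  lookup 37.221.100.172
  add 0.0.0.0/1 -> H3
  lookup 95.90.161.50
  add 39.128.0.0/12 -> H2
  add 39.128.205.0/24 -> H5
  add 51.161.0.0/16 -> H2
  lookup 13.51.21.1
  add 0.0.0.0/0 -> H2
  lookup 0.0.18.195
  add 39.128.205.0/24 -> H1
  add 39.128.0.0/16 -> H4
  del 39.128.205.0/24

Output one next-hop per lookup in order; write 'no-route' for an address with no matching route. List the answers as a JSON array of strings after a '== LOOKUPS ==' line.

Trace:
  + 23.214.234.64/32 (H0) depth=32
  - 23.214.234.64/32 clear@32
  + 13.51.21.57/32 (H1) depth=32
  lookup 13.51.21.57: bits 00001101001100110001010100111001 walk d0:-→d1:-→d2:-→d3:-→d4:-→d5:-→d6:-→d7:-→d8:-→d9:-→d10:-→d11:-→d12:-→d13:-→d14:-→d15:-→d16:-→d17:-→d18:-→d19:-→d20:-→d21:-→d22:-→d23:-→d24:-→d25:-→d26:-→d27:-→d28:-→d29:-→d30:-→d31:-→d32:H1 -> H1
  + 23.0.0.0/8 (H1) depth=8
  + 13.51.21.0/24 (H4) depth=24
  + 13.51.21.56/30 (H4) depth=30
  lookup 13.51.21.56: bits 0000110100110011000101010011100 walk d0:-→d1:-→d2:-→d3:-→d4:-→d5:-→d6:-→d7:-→d8:-→d9:-→d10:-→d11:-→d12:-→d13:-→d14:-→d15:-→d16:-→d17:-→d18:-→d19:-→d20:-→d21:-→d22:-→d23:-→d24:H4→d25:-→d26:-→d27:-→d28:-→d29:-→d30:H4→d31:- -> H4
  lookup 13.51.21.58: bits 000011010011001100010101001110 walk d0:-→d1:-→d2:-→d3:-→d4:-→d5:-→d6:-→d7:-→d8:-→d9:-→d10:-→d11:-→d12:-→d13:-→d14:-→d15:-→d16:-→d17:-→d18:-→d19:-→d20:-→d21:-→d22:-→d23:-→d24:H4→d25:-→d26:-→d27:-→d28:-→d29:-→d30:H4 -> H4
  + 13.51.16.0/20 (H0) depth=20
  lookup 13.51.21.56: bits 0000110100110011000101010011100 walk d0:-→d1:-→d2:-→d3:-→d4:-→d5:-→d6:-→d7:-→d8:-→d9:-→d10:-→d11:-→d12:-→d13:-→d14:-→d15:-→d16:-→d17:-→d18:-→d19:-→d20:H0→d21:-→d22:-→d23:-→d24:H4→d25:-→d26:-→d27:-→d28:-→d29:-→d30:H4→d31:- -> H4
  lookup 37.221.100.172: bits 00 walk d0:-→d1:-→d2:- -> no-route
  + 0.0.0.0/1 (H3) depth=1
  lookup 95.90.161.50: bits 0 walk d0:-→d1:H3 -> H3
  + 39.128.0.0/12 (H2) depth=12
  + 39.128.205.0/24 (H5) depth=24
  + 51.161.0.0/16 (H2) depth=16
  lookup 13.51.21.1: bits 00001101001100110001010100 walk d0:-→d1:H3→d2:-→d3:-→d4:-→d5:-→d6:-→d7:-→d8:-→d9:-→d10:-→d11:-→d12:-→d13:-→d14:-→d15:-→d16:-→d17:-→d18:-→d19:-→d20:H0→d21:-→d22:-→d23:-→d24:H4→d25:-→d26:- -> H4
  + 0.0.0.0/0 (H2) depth=0
  lookup 0.0.18.195: bits 0000 walk d0:H2→d1:H3→d2:-→d3:-→d4:- -> H3
  + 39.128.205.0/24 (H1) depth=24
  + 39.128.0.0/16 (H4) depth=16
  - 39.128.205.0/24 clear@24

== LOOKUPS ==
["H1","H4","H4","H4","no-route","H3","H4","H3"]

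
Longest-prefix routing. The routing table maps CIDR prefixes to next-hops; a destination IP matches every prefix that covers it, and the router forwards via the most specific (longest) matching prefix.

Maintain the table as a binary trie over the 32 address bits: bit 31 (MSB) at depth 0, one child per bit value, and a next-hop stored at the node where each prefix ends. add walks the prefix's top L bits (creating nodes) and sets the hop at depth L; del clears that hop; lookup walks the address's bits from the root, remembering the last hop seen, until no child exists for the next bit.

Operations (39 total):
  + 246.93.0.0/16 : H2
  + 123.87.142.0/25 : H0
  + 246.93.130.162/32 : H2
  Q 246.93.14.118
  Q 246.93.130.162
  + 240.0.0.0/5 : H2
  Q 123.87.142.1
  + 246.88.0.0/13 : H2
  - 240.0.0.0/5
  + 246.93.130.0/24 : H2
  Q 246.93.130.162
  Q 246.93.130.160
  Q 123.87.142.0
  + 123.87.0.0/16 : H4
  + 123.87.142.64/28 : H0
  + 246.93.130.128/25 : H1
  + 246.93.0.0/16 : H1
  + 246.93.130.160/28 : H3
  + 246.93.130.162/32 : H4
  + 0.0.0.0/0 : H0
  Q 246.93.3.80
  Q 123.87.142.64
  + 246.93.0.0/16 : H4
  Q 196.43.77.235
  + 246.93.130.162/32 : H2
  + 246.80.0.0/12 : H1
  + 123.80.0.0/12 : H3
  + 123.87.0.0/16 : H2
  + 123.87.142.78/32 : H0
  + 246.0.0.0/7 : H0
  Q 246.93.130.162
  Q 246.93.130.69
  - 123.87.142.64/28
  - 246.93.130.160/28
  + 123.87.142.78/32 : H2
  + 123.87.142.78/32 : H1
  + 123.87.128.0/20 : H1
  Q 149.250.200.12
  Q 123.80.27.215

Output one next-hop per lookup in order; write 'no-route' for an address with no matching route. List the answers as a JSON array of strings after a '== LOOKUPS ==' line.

Apply in order:
  add 246.93.0.0/16 -> H2 at depth 16
  add 123.87.142.0/25 -> H0 at depth 25
  add 246.93.130.162/32 -> H2 at depth 32
  ? 246.93.14.118  path d0:-→d1:-→d2:-→d3:-→d4:-→d5:-→d6:-→d7:-→d8:-→d9:-→d10:-→d11:-→d12:-→d13:-→d14:-→d15:-→d16:H2  best=H2
  ? 246.93.130.162  path d0:-→d1:-→d2:-→d3:-→d4:-→d5:-→d6:-→d7:-→d8:-→d9:-→d10:-→d11:-→d12:-→d13:-→d14:-→d15:-→d16:H2→d17:-→d18:-→d19:-→d20:-→d21:-→d22:-→d23:-→d24:-→d25:-→d26:-→d27:-→d28:-→d29:-→d30:-→d31:-→d32:H2  best=H2
  add 240.0.0.0/5 -> H2 at depth 5
  ? 123.87.142.1  path d0:-→d1:-→d2:-→d3:-→d4:-→d5:-→d6:-→d7:-→d8:-→d9:-→d10:-→d11:-→d12:-→d13:-→d14:-→d15:-→d16:-→d17:-→d18:-→d19:-→d20:-→d21:-→d22:-→d23:-→d24:-→d25:H0  best=H0
  add 246.88.0.0/13 -> H2 at depth 13
  del 240.0.0.0/5 (clear depth 5)
  add 246.93.130.0/24 -> H2 at depth 24
  ? 246.93.130.162  path d0:-→d1:-→d2:-→d3:-→d4:-→d5:-→d6:-→d7:-→d8:-→d9:-→d10:-→d11:-→d12:-→d13:H2→d14:-→d15:-→d16:H2→d17:-→d18:-→d19:-→d20:-→d21:-→d22:-→d23:-→d24:H2→d25:-→d26:-→d27:-→d28:-→d29:-→d30:-→d31:-→d32:H2  best=H2
  ? 246.93.130.160  path d0:-→d1:-→d2:-→d3:-→d4:-→d5:-→d6:-→d7:-→d8:-→d9:-→d10:-→d11:-→d12:-→d13:H2→d14:-→d15:-→d16:H2→d17:-→d18:-→d19:-→d20:-→d21:-→d22:-→d23:-→d24:H2→d25:-→d26:-→d27:-→d28:-→d29:-→d30:-  best=H2
  ? 123.87.142.0  path d0:-→d1:-→d2:-→d3:-→d4:-→d5:-→d6:-→d7:-→d8:-→d9:-→d10:-→d11:-→d12:-→d13:-→d14:-→d15:-→d16:-→d17:-→d18:-→d19:-→d20:-→d21:-→d22:-→d23:-→d24:-→d25:H0  best=H0
  add 123.87.0.0/16 -> H4 at depth 16
  add 123.87.142.64/28 -> H0 at depth 28
  add 246.93.130.128/25 -> H1 at depth 25
  add 246.93.0.0/16 -> H1 at depth 16
  add 246.93.130.160/28 -> H3 at depth 28
  add 246.93.130.162/32 -> H4 at depth 32
  add 0.0.0.0/0 -> H0 at depth 0
  ? 246.93.3.80  path d0:H0→d1:-→d2:-→d3:-→d4:-→d5:-→d6:-→d7:-→d8:-→d9:-→d10:-→d11:-→d12:-→d13:H2→d14:-→d15:-→d16:H1  best=H1
  ? 123.87.142.64  path d0:H0→d1:-→d2:-→d3:-→d4:-→d5:-→d6:-→d7:-→d8:-→d9:-→d10:-→d11:-→d12:-→d13:-→d14:-→d15:-→d16:H4→d17:-→d18:-→d19:-→d20:-→d21:-→d22:-→d23:-→d24:-→d25:H0→d26:-→d27:-→d28:H0  best=H0
  add 246.93.0.0/16 -> H4 at depth 16
  ? 196.43.77.235  path d0:H0→d1:-→d2:-  best=H0
  add 246.93.130.162/32 -> H2 at depth 32
  add 246.80.0.0/12 -> H1 at depth 12
  add 123.80.0.0/12 -> H3 at depth 12
  add 123.87.0.0/16 -> H2 at depth 16
  add 123.87.142.78/32 -> H0 at depth 32
  add 246.0.0.0/7 -> H0 at depth 7
  ? 246.93.130.162  path d0:H0→d1:-→d2:-→d3:-→d4:-→d5:-→d6:-→d7:H0→d8:-→d9:-→d10:-→d11:-→d12:H1→d13:H2→d14:-→d15:-→d16:H4→d17:-→d18:-→d19:-→d20:-→d21:-→d22:-→d23:-→d24:H2→d25:H1→d26:-→d27:-→d28:H3→d29:-→d30:-→d31:-→d32:H2  best=H2
  ? 246.93.130.69  path d0:H0→d1:-→d2:-→d3:-→d4:-→d5:-→d6:-→d7:H0→d8:-→d9:-→d10:-→d11:-→d12:H1→d13:H2→d14:-→d15:-→d16:H4→d17:-→d18:-→d19:-→d20:-→d21:-→d22:-→d23:-→d24:H2  best=H2
  del 123.87.142.64/28 (clear depth 28)
  del 246.93.130.160/28 (clear depth 28)
  add 123.87.142.78/32 -> H2 at depth 32
  add 123.87.142.78/32 -> H1 at depth 32
  add 123.87.128.0/20 -> H1 at depth 20
  ? 149.250.200.12  path d0:H0→d1:-  best=H0
  ? 123.80.27.215  path d0:H0→d1:-→d2:-→d3:-→d4:-→d5:-→d6:-→d7:-→d8:-→d9:-→d10:-→d11:-→d12:H3→d13:-  best=H3

== LOOKUPS ==
["H2","H2","H0","H2","H2","H0","H1","H0","H0","H2","H2","H0","H3"]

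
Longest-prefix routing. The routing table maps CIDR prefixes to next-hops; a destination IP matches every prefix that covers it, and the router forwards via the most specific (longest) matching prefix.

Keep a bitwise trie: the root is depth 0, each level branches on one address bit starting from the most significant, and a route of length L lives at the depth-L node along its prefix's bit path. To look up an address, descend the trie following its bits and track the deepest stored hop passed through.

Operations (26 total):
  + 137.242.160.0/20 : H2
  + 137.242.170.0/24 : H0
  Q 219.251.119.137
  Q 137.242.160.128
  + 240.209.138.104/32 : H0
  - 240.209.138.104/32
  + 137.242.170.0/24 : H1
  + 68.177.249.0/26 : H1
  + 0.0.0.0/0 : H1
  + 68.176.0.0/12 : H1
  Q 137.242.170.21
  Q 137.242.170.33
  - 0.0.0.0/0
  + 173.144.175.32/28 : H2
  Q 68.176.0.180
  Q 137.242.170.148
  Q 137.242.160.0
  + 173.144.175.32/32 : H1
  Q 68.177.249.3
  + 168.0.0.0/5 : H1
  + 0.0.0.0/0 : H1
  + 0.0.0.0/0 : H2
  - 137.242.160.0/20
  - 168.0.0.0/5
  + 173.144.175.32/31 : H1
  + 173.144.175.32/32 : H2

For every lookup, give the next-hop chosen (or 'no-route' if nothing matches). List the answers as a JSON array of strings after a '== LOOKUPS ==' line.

Apply in order:
  add 137.242.160.0/20 -> H2 at depth 20
  add 137.242.170.0/24 -> H0 at depth 24
  ? 219.251.119.137  path d0:-→d1:-  best=no-route
  ? 137.242.160.128  path d0:-→d1:-→d2:-→d3:-→d4:-→d5:-→d6:-→d7:-→d8:-→d9:-→d10:-→d11:-→d12:-→d13:-→d14:-→d15:-→d16:-→d17:-→d18:-→d19:-→d20:H2  best=H2
  add 240.209.138.104/32 -> H0 at depth 32
  del 240.209.138.104/32 (clear depth 32)
  add 137.242.170.0/24 -> H1 at depth 24
  add 68.177.249.0/26 -> H1 at depth 26
  add 0.0.0.0/0 -> H1 at depth 0
  add 68.176.0.0/12 -> H1 at depth 12
  ? 137.242.170.21  path d0:H1→d1:-→d2:-→d3:-→d4:-→d5:-→d6:-→d7:-→d8:-→d9:-→d10:-→d11:-→d12:-→d13:-→d14:-→d15:-→d16:-→d17:-→d18:-→d19:-→d20:H2→d21:-→d22:-→d23:-→d24:H1  best=H1
  ? 137.242.170.33  path d0:H1→d1:-→d2:-→d3:-→d4:-→d5:-→d6:-→d7:-→d8:-→d9:-→d10:-→d11:-→d12:-→d13:-→d14:-→d15:-→d16:-→d17:-→d18:-→d19:-→d20:H2→d21:-→d22:-→d23:-→d24:H1  best=H1
  del 0.0.0.0/0 (clear depth 0)
  add 173.144.175.32/28 -> H2 at depth 28
  ? 68.176.0.180  path d0:-→d1:-→d2:-→d3:-→d4:-→d5:-→d6:-→d7:-→d8:-→d9:-→d10:-→d11:-→d12:H1→d13:-→d14:-→d15:-  best=H1
  ? 137.242.170.148  path d0:-→d1:-→d2:-→d3:-→d4:-→d5:-→d6:-→d7:-→d8:-→d9:-→d10:-→d11:-→d12:-→d13:-→d14:-→d15:-→d16:-→d17:-→d18:-→d19:-→d20:H2→d21:-→d22:-→d23:-→d24:H1  best=H1
  ? 137.242.160.0  path d0:-→d1:-→d2:-→d3:-→d4:-→d5:-→d6:-→d7:-→d8:-→d9:-→d10:-→d11:-→d12:-→d13:-→d14:-→d15:-→d16:-→d17:-→d18:-→d19:-→d20:H2  best=H2
  add 173.144.175.32/32 -> H1 at depth 32
  ? 68.177.249.3  path d0:-→d1:-→d2:-→d3:-→d4:-→d5:-→d6:-→d7:-→d8:-→d9:-→d10:-→d11:-→d12:H1→d13:-→d14:-→d15:-→d16:-→d17:-→d18:-→d19:-→d20:-→d21:-→d22:-→d23:-→d24:-→d25:-→d26:H1  best=H1
  add 168.0.0.0/5 -> H1 at depth 5
  add 0.0.0.0/0 -> H1 at depth 0
  add 0.0.0.0/0 -> H2 at depth 0
  del 137.242.160.0/20 (clear depth 20)
  del 168.0.0.0/5 (clear depth 5)
  add 173.144.175.32/31 -> H1 at depth 31
  add 173.144.175.32/32 -> H2 at depth 32

== LOOKUPS ==
["no-route","H2","H1","H1","H1","H1","H2","H1"]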